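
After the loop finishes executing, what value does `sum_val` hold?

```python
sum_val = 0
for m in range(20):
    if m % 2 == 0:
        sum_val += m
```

Let's trace through this code step by step.

Initialize: sum_val = 0
Entering loop: for m in range(20):
After iteration 1: m = 0, sum_val = 0
After iteration 2: m = 1, sum_val = 0
After iteration 3: m = 2, sum_val = 2
After iteration 4: m = 3, sum_val = 2
After iteration 5: m = 4, sum_val = 6
After iteration 6: m = 5, sum_val = 6
After iteration 7: m = 6, sum_val = 12
After iteration 8: m = 7, sum_val = 12
After iteration 9: m = 8, sum_val = 20
After iteration 10: m = 9, sum_val = 20
After iteration 11: m = 10, sum_val = 30
After iteration 12: m = 11, sum_val = 30
After iteration 13: m = 12, sum_val = 42
After iteration 14: m = 13, sum_val = 42
After iteration 15: m = 14, sum_val = 56
After iteration 16: m = 15, sum_val = 56
After iteration 17: m = 16, sum_val = 72
After iteration 18: m = 17, sum_val = 72
After iteration 19: m = 18, sum_val = 90
After iteration 20: m = 19, sum_val = 90
Loop ends.

Final answer: 90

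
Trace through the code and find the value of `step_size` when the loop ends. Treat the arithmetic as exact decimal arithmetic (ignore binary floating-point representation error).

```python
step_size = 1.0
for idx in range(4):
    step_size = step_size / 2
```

Let's trace through this code step by step.

Initialize: step_size = 1.0
Entering loop: for idx in range(4):
After iteration 1: idx = 0, step_size = 0.5
After iteration 2: idx = 1, step_size = 0.25
After iteration 3: idx = 2, step_size = 0.125
After iteration 4: idx = 3, step_size = 0.0625
Loop ends.

Final answer: 0.0625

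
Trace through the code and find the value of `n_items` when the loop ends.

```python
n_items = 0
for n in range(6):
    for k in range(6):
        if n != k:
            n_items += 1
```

Let's trace through this code step by step.

Initialize: n_items = 0
Entering loop: for n in range(6):
After iteration 1: n = 0, n_items = 5
After iteration 2: n = 1, n_items = 10
After iteration 3: n = 2, n_items = 15
After iteration 4: n = 3, n_items = 20
After iteration 5: n = 4, n_items = 25
After iteration 6: n = 5, n_items = 30
Loop ends.

Final answer: 30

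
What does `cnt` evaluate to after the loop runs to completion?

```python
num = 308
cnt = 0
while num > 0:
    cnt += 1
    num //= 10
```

Let's trace through this code step by step.

Initialize: num = 308
Initialize: cnt = 0
Entering loop: while num > 0:
After iteration 1: num = 30, cnt = 1
After iteration 2: num = 3, cnt = 2
After iteration 3: num = 0, cnt = 3
Loop ends.

Final answer: 3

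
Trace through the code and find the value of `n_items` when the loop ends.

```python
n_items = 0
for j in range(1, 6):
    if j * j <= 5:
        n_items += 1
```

Let's trace through this code step by step.

Initialize: n_items = 0
Entering loop: for j in range(1, 6):
After iteration 1: j = 1, n_items = 1
After iteration 2: j = 2, n_items = 2
After iteration 3: j = 3, n_items = 2
After iteration 4: j = 4, n_items = 2
After iteration 5: j = 5, n_items = 2
Loop ends.

Final answer: 2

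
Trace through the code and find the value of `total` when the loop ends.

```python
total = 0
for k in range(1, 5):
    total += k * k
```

Let's trace through this code step by step.

Initialize: total = 0
Entering loop: for k in range(1, 5):
After iteration 1: k = 1, total = 1
After iteration 2: k = 2, total = 5
After iteration 3: k = 3, total = 14
After iteration 4: k = 4, total = 30
Loop ends.

Final answer: 30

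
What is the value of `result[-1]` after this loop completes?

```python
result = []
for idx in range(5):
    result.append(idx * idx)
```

Let's trace through this code step by step.

Initialize: result = []
Entering loop: for idx in range(5):
After iteration 1: idx = 0, result = [0]
After iteration 2: idx = 1, result = [0, 1]
After iteration 3: idx = 2, result = [0, 1, 4]
After iteration 4: idx = 3, result = [0, 1, 4, 9]
After iteration 5: idx = 4, result = [0, 1, 4, 9, 16]
Loop ends.
result[-1] = 16

Final answer: 16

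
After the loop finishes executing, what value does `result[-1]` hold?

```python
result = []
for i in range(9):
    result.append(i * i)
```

Let's trace through this code step by step.

Initialize: result = []
Entering loop: for i in range(9):
After iteration 1: i = 0, result = [0]
After iteration 2: i = 1, result = [0, 1]
After iteration 3: i = 2, result = [0, 1, 4]
After iteration 4: i = 3, result = [0, 1, 4, 9]
After iteration 5: i = 4, result = [0, 1, 4, 9, 16]
After iteration 6: i = 5, result = [0, 1, 4, 9, 16, 25]
After iteration 7: i = 6, result = [0, 1, 4, 9, 16, 25, 36]
After iteration 8: i = 7, result = [0, 1, 4, 9, 16, 25, 36, 49]
After iteration 9: i = 8, result = [0, 1, 4, 9, 16, 25, 36, 49, 64]
Loop ends.
result[-1] = 64

Final answer: 64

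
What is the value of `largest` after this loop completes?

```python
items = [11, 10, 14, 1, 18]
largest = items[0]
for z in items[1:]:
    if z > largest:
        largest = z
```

Let's trace through this code step by step.

Initialize: items = [11, 10, 14, 1, 18]
Initialize: largest = 11
Entering loop: for z in items[1:]:
After iteration 1: z = 10, largest = 11
After iteration 2: z = 14, largest = 14
After iteration 3: z = 1, largest = 14
After iteration 4: z = 18, largest = 18
Loop ends.

Final answer: 18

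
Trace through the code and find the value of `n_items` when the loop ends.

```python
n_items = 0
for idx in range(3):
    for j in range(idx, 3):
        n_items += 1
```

Let's trace through this code step by step.

Initialize: n_items = 0
Entering loop: for idx in range(3):
After iteration 1: idx = 0, n_items = 3
After iteration 2: idx = 1, n_items = 5
After iteration 3: idx = 2, n_items = 6
Loop ends.

Final answer: 6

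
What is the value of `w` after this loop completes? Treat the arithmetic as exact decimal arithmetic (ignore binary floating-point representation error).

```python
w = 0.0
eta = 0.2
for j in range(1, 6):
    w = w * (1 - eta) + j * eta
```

Let's trace through this code step by step.

Initialize: w = 0.0
Initialize: eta = 0.2
Entering loop: for j in range(1, 6):
After iteration 1: j = 1, w = 0.2
After iteration 2: j = 2, w = 0.56
After iteration 3: j = 3, w = 1.048
After iteration 4: j = 4, w = 1.6384
After iteration 5: j = 5, w = 2.31072
Loop ends.

Final answer: 2.31072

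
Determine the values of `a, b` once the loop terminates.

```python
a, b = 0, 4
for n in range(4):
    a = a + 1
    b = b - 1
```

Let's trace through this code step by step.

Initialize: a = 0
Initialize: b = 4
Entering loop: for n in range(4):
After iteration 1: n = 0, a = 1, b = 3
After iteration 2: n = 1, a = 2, b = 2
After iteration 3: n = 2, a = 3, b = 1
After iteration 4: n = 3, a = 4, b = 0
Loop ends.

Final answer: 4, 0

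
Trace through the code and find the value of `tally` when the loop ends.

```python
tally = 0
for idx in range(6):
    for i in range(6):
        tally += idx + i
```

Let's trace through this code step by step.

Initialize: tally = 0
Entering loop: for idx in range(6):
After iteration 1: idx = 0, tally = 15
After iteration 2: idx = 1, tally = 36
After iteration 3: idx = 2, tally = 63
After iteration 4: idx = 3, tally = 96
After iteration 5: idx = 4, tally = 135
After iteration 6: idx = 5, tally = 180
Loop ends.

Final answer: 180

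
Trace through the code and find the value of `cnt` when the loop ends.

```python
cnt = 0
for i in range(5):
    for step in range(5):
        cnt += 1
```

Let's trace through this code step by step.

Initialize: cnt = 0
Entering loop: for i in range(5):
After iteration 1: i = 0, cnt = 5
After iteration 2: i = 1, cnt = 10
After iteration 3: i = 2, cnt = 15
After iteration 4: i = 3, cnt = 20
After iteration 5: i = 4, cnt = 25
Loop ends.

Final answer: 25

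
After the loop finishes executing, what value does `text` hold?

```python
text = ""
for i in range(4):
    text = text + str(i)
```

Let's trace through this code step by step.

Initialize: text = ''
Entering loop: for i in range(4):
After iteration 1: i = 0, text = '0'
After iteration 2: i = 1, text = '01'
After iteration 3: i = 2, text = '012'
After iteration 4: i = 3, text = '0123'
Loop ends.

Final answer: '0123'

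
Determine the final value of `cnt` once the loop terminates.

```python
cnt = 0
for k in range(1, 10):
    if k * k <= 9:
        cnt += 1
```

Let's trace through this code step by step.

Initialize: cnt = 0
Entering loop: for k in range(1, 10):
After iteration 1: k = 1, cnt = 1
After iteration 2: k = 2, cnt = 2
After iteration 3: k = 3, cnt = 3
After iteration 4: k = 4, cnt = 3
After iteration 5: k = 5, cnt = 3
After iteration 6: k = 6, cnt = 3
After iteration 7: k = 7, cnt = 3
After iteration 8: k = 8, cnt = 3
After iteration 9: k = 9, cnt = 3
Loop ends.

Final answer: 3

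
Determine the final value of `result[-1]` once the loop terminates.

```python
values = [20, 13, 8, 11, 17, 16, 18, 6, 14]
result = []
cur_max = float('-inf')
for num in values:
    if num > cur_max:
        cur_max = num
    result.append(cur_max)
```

Let's trace through this code step by step.

Initialize: values = [20, 13, 8, 11, 17, 16, 18, 6, 14]
Initialize: result = []
Initialize: cur_max = -inf
Entering loop: for num in values:
After iteration 1: num = 20, result = [20], cur_max = 20
After iteration 2: num = 13, result = [20, 20], cur_max = 20
After iteration 3: num = 8, result = [20, 20, 20], cur_max = 20
After iteration 4: num = 11, result = [20, 20, 20, 20], cur_max = 20
After iteration 5: num = 17, result = [20, 20, 20, 20, 20], cur_max = 20
After iteration 6: num = 16, result = [20, 20, 20, 20, 20, 20], cur_max = 20
After iteration 7: num = 18, result = [20, 20, 20, 20, 20, 20, 20], cur_max = 20
After iteration 8: num = 6, result = [20, 20, 20, 20, 20, 20, 20, 20], cur_max = 20
After iteration 9: num = 14, result = [20, 20, 20, 20, 20, 20, 20, 20, 20], cur_max = 20
Loop ends.
result[-1] = 20

Final answer: 20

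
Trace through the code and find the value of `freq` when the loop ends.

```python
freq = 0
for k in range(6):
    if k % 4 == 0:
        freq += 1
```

Let's trace through this code step by step.

Initialize: freq = 0
Entering loop: for k in range(6):
After iteration 1: k = 0, freq = 1
After iteration 2: k = 1, freq = 1
After iteration 3: k = 2, freq = 1
After iteration 4: k = 3, freq = 1
After iteration 5: k = 4, freq = 2
After iteration 6: k = 5, freq = 2
Loop ends.

Final answer: 2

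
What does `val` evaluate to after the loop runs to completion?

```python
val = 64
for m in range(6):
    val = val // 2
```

Let's trace through this code step by step.

Initialize: val = 64
Entering loop: for m in range(6):
After iteration 1: m = 0, val = 32
After iteration 2: m = 1, val = 16
After iteration 3: m = 2, val = 8
After iteration 4: m = 3, val = 4
After iteration 5: m = 4, val = 2
After iteration 6: m = 5, val = 1
Loop ends.

Final answer: 1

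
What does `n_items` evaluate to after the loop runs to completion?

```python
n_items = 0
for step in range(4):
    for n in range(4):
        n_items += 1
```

Let's trace through this code step by step.

Initialize: n_items = 0
Entering loop: for step in range(4):
After iteration 1: step = 0, n_items = 4
After iteration 2: step = 1, n_items = 8
After iteration 3: step = 2, n_items = 12
After iteration 4: step = 3, n_items = 16
Loop ends.

Final answer: 16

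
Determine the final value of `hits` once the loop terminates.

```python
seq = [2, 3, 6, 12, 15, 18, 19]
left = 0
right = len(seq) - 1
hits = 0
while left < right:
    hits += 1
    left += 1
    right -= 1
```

Let's trace through this code step by step.

Initialize: seq = [2, 3, 6, 12, 15, 18, 19]
Initialize: left = 0
Initialize: right = 6
Initialize: hits = 0
Entering loop: while left < right:
After iteration 1: left = 1, right = 5, hits = 1
After iteration 2: left = 2, right = 4, hits = 2
After iteration 3: left = 3, right = 3, hits = 3
Loop ends.

Final answer: 3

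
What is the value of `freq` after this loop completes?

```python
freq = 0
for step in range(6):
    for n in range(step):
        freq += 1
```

Let's trace through this code step by step.

Initialize: freq = 0
Entering loop: for step in range(6):
After iteration 1: step = 0, freq = 0
After iteration 2: step = 1, freq = 1, n = 0
After iteration 3: step = 2, freq = 3, n = 1
After iteration 4: step = 3, freq = 6, n = 2
After iteration 5: step = 4, freq = 10, n = 3
After iteration 6: step = 5, freq = 15, n = 4
Loop ends.

Final answer: 15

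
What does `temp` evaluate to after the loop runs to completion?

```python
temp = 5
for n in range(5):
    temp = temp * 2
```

Let's trace through this code step by step.

Initialize: temp = 5
Entering loop: for n in range(5):
After iteration 1: n = 0, temp = 10
After iteration 2: n = 1, temp = 20
After iteration 3: n = 2, temp = 40
After iteration 4: n = 3, temp = 80
After iteration 5: n = 4, temp = 160
Loop ends.

Final answer: 160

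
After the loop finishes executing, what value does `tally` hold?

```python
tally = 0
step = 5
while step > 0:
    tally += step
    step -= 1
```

Let's trace through this code step by step.

Initialize: tally = 0
Initialize: step = 5
Entering loop: while step > 0:
After iteration 1: tally = 5, step = 4
After iteration 2: tally = 9, step = 3
After iteration 3: tally = 12, step = 2
After iteration 4: tally = 14, step = 1
After iteration 5: tally = 15, step = 0
Loop ends.

Final answer: 15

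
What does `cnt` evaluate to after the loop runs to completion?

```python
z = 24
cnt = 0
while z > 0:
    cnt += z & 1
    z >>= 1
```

Let's trace through this code step by step.

Initialize: z = 24
Initialize: cnt = 0
Entering loop: while z > 0:
After iteration 1: z = 12, cnt = 0
After iteration 2: z = 6, cnt = 0
After iteration 3: z = 3, cnt = 0
After iteration 4: z = 1, cnt = 1
After iteration 5: z = 0, cnt = 2
Loop ends.

Final answer: 2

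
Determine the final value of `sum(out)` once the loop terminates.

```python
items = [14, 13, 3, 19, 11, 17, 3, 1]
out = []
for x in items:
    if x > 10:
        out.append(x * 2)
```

Let's trace through this code step by step.

Initialize: items = [14, 13, 3, 19, 11, 17, 3, 1]
Initialize: out = []
Entering loop: for x in items:
After iteration 1: x = 14, out = [28]
After iteration 2: x = 13, out = [28, 26]
After iteration 3: x = 3, out = [28, 26]
After iteration 4: x = 19, out = [28, 26, 38]
After iteration 5: x = 11, out = [28, 26, 38, 22]
After iteration 6: x = 17, out = [28, 26, 38, 22, 34]
After iteration 7: x = 3, out = [28, 26, 38, 22, 34]
After iteration 8: x = 1, out = [28, 26, 38, 22, 34]
Loop ends.
sum(out) = 148

Final answer: 148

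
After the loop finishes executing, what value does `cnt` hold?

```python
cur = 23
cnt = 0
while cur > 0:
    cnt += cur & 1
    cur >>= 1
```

Let's trace through this code step by step.

Initialize: cur = 23
Initialize: cnt = 0
Entering loop: while cur > 0:
After iteration 1: cur = 11, cnt = 1
After iteration 2: cur = 5, cnt = 2
After iteration 3: cur = 2, cnt = 3
After iteration 4: cur = 1, cnt = 3
After iteration 5: cur = 0, cnt = 4
Loop ends.

Final answer: 4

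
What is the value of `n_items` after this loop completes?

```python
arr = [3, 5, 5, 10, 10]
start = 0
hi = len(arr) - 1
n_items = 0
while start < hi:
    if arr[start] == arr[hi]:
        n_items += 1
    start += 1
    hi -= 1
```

Let's trace through this code step by step.

Initialize: arr = [3, 5, 5, 10, 10]
Initialize: start = 0
Initialize: hi = 4
Initialize: n_items = 0
Entering loop: while start < hi:
After iteration 1: start = 1, hi = 3, n_items = 0
After iteration 2: start = 2, hi = 2, n_items = 0
Loop ends.

Final answer: 0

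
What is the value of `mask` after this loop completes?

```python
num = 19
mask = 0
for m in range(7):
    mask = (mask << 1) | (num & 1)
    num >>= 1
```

Let's trace through this code step by step.

Initialize: num = 19
Initialize: mask = 0
Entering loop: for m in range(7):
After iteration 1: m = 0, num = 9, mask = 1
After iteration 2: m = 1, num = 4, mask = 3
After iteration 3: m = 2, num = 2, mask = 6
After iteration 4: m = 3, num = 1, mask = 12
After iteration 5: m = 4, num = 0, mask = 25
After iteration 6: m = 5, num = 0, mask = 50
After iteration 7: m = 6, num = 0, mask = 100
Loop ends.

Final answer: 100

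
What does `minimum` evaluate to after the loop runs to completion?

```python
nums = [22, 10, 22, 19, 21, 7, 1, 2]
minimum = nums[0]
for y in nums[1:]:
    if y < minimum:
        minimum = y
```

Let's trace through this code step by step.

Initialize: nums = [22, 10, 22, 19, 21, 7, 1, 2]
Initialize: minimum = 22
Entering loop: for y in nums[1:]:
After iteration 1: y = 10, minimum = 10
After iteration 2: y = 22, minimum = 10
After iteration 3: y = 19, minimum = 10
After iteration 4: y = 21, minimum = 10
After iteration 5: y = 7, minimum = 7
After iteration 6: y = 1, minimum = 1
After iteration 7: y = 2, minimum = 1
Loop ends.

Final answer: 1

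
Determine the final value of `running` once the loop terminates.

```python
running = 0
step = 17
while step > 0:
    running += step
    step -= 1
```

Let's trace through this code step by step.

Initialize: running = 0
Initialize: step = 17
Entering loop: while step > 0:
After iteration 1: running = 17, step = 16
After iteration 2: running = 33, step = 15
After iteration 3: running = 48, step = 14
After iteration 4: running = 62, step = 13
After iteration 5: running = 75, step = 12
After iteration 6: running = 87, step = 11
After iteration 7: running = 98, step = 10
After iteration 8: running = 108, step = 9
After iteration 9: running = 117, step = 8
After iteration 10: running = 125, step = 7
After iteration 11: running = 132, step = 6
After iteration 12: running = 138, step = 5
After iteration 13: running = 143, step = 4
After iteration 14: running = 147, step = 3
After iteration 15: running = 150, step = 2
After iteration 16: running = 152, step = 1
After iteration 17: running = 153, step = 0
Loop ends.

Final answer: 153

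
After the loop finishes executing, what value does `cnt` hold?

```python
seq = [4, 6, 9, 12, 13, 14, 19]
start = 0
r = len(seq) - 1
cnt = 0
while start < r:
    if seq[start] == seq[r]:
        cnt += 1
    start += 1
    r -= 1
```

Let's trace through this code step by step.

Initialize: seq = [4, 6, 9, 12, 13, 14, 19]
Initialize: start = 0
Initialize: r = 6
Initialize: cnt = 0
Entering loop: while start < r:
After iteration 1: start = 1, r = 5, cnt = 0
After iteration 2: start = 2, r = 4, cnt = 0
After iteration 3: start = 3, r = 3, cnt = 0
Loop ends.

Final answer: 0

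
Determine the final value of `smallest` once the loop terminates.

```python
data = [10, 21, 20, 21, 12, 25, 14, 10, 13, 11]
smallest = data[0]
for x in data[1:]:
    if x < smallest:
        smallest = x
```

Let's trace through this code step by step.

Initialize: data = [10, 21, 20, 21, 12, 25, 14, 10, 13, 11]
Initialize: smallest = 10
Entering loop: for x in data[1:]:
After iteration 1: x = 21, smallest = 10
After iteration 2: x = 20, smallest = 10
After iteration 3: x = 21, smallest = 10
After iteration 4: x = 12, smallest = 10
After iteration 5: x = 25, smallest = 10
After iteration 6: x = 14, smallest = 10
After iteration 7: x = 10, smallest = 10
After iteration 8: x = 13, smallest = 10
After iteration 9: x = 11, smallest = 10
Loop ends.

Final answer: 10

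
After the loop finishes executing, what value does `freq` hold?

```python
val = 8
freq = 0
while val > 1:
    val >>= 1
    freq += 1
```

Let's trace through this code step by step.

Initialize: val = 8
Initialize: freq = 0
Entering loop: while val > 1:
After iteration 1: val = 4, freq = 1
After iteration 2: val = 2, freq = 2
After iteration 3: val = 1, freq = 3
Loop ends.

Final answer: 3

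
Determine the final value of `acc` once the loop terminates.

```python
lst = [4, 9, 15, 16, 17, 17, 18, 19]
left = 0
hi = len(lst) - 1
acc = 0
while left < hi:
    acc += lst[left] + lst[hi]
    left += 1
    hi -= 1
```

Let's trace through this code step by step.

Initialize: lst = [4, 9, 15, 16, 17, 17, 18, 19]
Initialize: left = 0
Initialize: hi = 7
Initialize: acc = 0
Entering loop: while left < hi:
After iteration 1: left = 1, hi = 6, acc = 23
After iteration 2: left = 2, hi = 5, acc = 50
After iteration 3: left = 3, hi = 4, acc = 82
After iteration 4: left = 4, hi = 3, acc = 115
Loop ends.

Final answer: 115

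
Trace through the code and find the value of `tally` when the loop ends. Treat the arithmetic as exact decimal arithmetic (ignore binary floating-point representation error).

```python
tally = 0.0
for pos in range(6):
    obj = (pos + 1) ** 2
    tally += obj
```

Let's trace through this code step by step.

Initialize: tally = 0.0
Entering loop: for pos in range(6):
After iteration 1: pos = 0, tally = 1.0, obj = 1
After iteration 2: pos = 1, tally = 5.0, obj = 4
After iteration 3: pos = 2, tally = 14.0, obj = 9
After iteration 4: pos = 3, tally = 30.0, obj = 16
After iteration 5: pos = 4, tally = 55.0, obj = 25
After iteration 6: pos = 5, tally = 91.0, obj = 36
Loop ends.

Final answer: 91.0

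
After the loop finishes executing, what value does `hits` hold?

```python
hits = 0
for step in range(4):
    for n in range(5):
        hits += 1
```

Let's trace through this code step by step.

Initialize: hits = 0
Entering loop: for step in range(4):
After iteration 1: step = 0, hits = 5
After iteration 2: step = 1, hits = 10
After iteration 3: step = 2, hits = 15
After iteration 4: step = 3, hits = 20
Loop ends.

Final answer: 20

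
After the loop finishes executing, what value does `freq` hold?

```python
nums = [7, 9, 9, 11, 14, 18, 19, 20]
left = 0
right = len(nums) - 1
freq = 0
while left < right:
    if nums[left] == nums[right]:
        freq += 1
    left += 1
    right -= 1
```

Let's trace through this code step by step.

Initialize: nums = [7, 9, 9, 11, 14, 18, 19, 20]
Initialize: left = 0
Initialize: right = 7
Initialize: freq = 0
Entering loop: while left < right:
After iteration 1: left = 1, right = 6, freq = 0
After iteration 2: left = 2, right = 5, freq = 0
After iteration 3: left = 3, right = 4, freq = 0
After iteration 4: left = 4, right = 3, freq = 0
Loop ends.

Final answer: 0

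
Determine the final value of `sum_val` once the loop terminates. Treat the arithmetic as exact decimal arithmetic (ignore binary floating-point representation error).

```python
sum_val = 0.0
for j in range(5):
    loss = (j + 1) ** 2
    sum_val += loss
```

Let's trace through this code step by step.

Initialize: sum_val = 0.0
Entering loop: for j in range(5):
After iteration 1: j = 0, sum_val = 1.0, loss = 1
After iteration 2: j = 1, sum_val = 5.0, loss = 4
After iteration 3: j = 2, sum_val = 14.0, loss = 9
After iteration 4: j = 3, sum_val = 30.0, loss = 16
After iteration 5: j = 4, sum_val = 55.0, loss = 25
Loop ends.

Final answer: 55.0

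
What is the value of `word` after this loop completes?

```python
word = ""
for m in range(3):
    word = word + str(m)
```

Let's trace through this code step by step.

Initialize: word = ''
Entering loop: for m in range(3):
After iteration 1: m = 0, word = '0'
After iteration 2: m = 1, word = '01'
After iteration 3: m = 2, word = '012'
Loop ends.

Final answer: '012'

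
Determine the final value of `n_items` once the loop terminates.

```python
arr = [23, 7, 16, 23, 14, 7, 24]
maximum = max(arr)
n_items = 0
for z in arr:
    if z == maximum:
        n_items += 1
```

Let's trace through this code step by step.

Initialize: arr = [23, 7, 16, 23, 14, 7, 24]
Initialize: maximum = 24
Initialize: n_items = 0
Entering loop: for z in arr:
After iteration 1: z = 23, n_items = 0
After iteration 2: z = 7, n_items = 0
After iteration 3: z = 16, n_items = 0
After iteration 4: z = 23, n_items = 0
After iteration 5: z = 14, n_items = 0
After iteration 6: z = 7, n_items = 0
After iteration 7: z = 24, n_items = 1
Loop ends.

Final answer: 1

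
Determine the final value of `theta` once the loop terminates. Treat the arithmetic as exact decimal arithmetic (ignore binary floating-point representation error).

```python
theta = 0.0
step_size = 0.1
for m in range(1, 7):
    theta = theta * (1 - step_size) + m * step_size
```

Let's trace through this code step by step.

Initialize: theta = 0.0
Initialize: step_size = 0.1
Entering loop: for m in range(1, 7):
After iteration 1: m = 1, theta = 0.1
After iteration 2: m = 2, theta = 0.29
After iteration 3: m = 3, theta = 0.561
After iteration 4: m = 4, theta = 0.9049
After iteration 5: m = 5, theta = 1.31441
After iteration 6: m = 6, theta = 1.782969
Loop ends.

Final answer: 1.782969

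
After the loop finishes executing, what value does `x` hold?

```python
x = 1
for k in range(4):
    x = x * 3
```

Let's trace through this code step by step.

Initialize: x = 1
Entering loop: for k in range(4):
After iteration 1: k = 0, x = 3
After iteration 2: k = 1, x = 9
After iteration 3: k = 2, x = 27
After iteration 4: k = 3, x = 81
Loop ends.

Final answer: 81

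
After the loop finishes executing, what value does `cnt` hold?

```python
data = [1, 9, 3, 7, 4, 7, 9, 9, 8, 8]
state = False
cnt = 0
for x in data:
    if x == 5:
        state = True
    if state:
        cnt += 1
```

Let's trace through this code step by step.

Initialize: data = [1, 9, 3, 7, 4, 7, 9, 9, 8, 8]
Initialize: state = False
Initialize: cnt = 0
Entering loop: for x in data:
After iteration 1: x = 1, cnt = 0
After iteration 2: x = 9, cnt = 0
After iteration 3: x = 3, cnt = 0
After iteration 4: x = 7, cnt = 0
After iteration 5: x = 4, cnt = 0
After iteration 6: x = 7, cnt = 0
After iteration 7: x = 9, cnt = 0
After iteration 8: x = 9, cnt = 0
After iteration 9: x = 8, cnt = 0
After iteration 10: x = 8, cnt = 0
Loop ends.

Final answer: 0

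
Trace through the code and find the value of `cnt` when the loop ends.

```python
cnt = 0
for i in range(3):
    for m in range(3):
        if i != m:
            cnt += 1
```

Let's trace through this code step by step.

Initialize: cnt = 0
Entering loop: for i in range(3):
After iteration 1: i = 0, cnt = 2
After iteration 2: i = 1, cnt = 4
After iteration 3: i = 2, cnt = 6
Loop ends.

Final answer: 6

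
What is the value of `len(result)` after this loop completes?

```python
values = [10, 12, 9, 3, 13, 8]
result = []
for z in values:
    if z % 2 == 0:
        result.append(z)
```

Let's trace through this code step by step.

Initialize: values = [10, 12, 9, 3, 13, 8]
Initialize: result = []
Entering loop: for z in values:
After iteration 1: z = 10, result = [10]
After iteration 2: z = 12, result = [10, 12]
After iteration 3: z = 9, result = [10, 12]
After iteration 4: z = 3, result = [10, 12]
After iteration 5: z = 13, result = [10, 12]
After iteration 6: z = 8, result = [10, 12, 8]
Loop ends.
len(result) = 3

Final answer: 3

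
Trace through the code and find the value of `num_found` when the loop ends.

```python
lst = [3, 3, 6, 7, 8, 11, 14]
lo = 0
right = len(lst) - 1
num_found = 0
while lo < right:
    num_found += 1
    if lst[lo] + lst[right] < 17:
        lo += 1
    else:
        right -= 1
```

Let's trace through this code step by step.

Initialize: lst = [3, 3, 6, 7, 8, 11, 14]
Initialize: lo = 0
Initialize: right = 6
Initialize: num_found = 0
Entering loop: while lo < right:
After iteration 1: lo = 0, right = 5, num_found = 1
After iteration 2: lo = 1, right = 5, num_found = 2
After iteration 3: lo = 2, right = 5, num_found = 3
After iteration 4: lo = 2, right = 4, num_found = 4
After iteration 5: lo = 3, right = 4, num_found = 5
After iteration 6: lo = 4, right = 4, num_found = 6
Loop ends.

Final answer: 6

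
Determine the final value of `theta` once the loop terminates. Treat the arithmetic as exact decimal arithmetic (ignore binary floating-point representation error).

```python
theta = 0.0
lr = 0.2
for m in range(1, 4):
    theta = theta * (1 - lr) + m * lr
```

Let's trace through this code step by step.

Initialize: theta = 0.0
Initialize: lr = 0.2
Entering loop: for m in range(1, 4):
After iteration 1: m = 1, theta = 0.2
After iteration 2: m = 2, theta = 0.56
After iteration 3: m = 3, theta = 1.048
Loop ends.

Final answer: 1.048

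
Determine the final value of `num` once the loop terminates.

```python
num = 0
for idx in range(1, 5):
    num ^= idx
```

Let's trace through this code step by step.

Initialize: num = 0
Entering loop: for idx in range(1, 5):
After iteration 1: idx = 1, num = 1
After iteration 2: idx = 2, num = 3
After iteration 3: idx = 3, num = 0
After iteration 4: idx = 4, num = 4
Loop ends.

Final answer: 4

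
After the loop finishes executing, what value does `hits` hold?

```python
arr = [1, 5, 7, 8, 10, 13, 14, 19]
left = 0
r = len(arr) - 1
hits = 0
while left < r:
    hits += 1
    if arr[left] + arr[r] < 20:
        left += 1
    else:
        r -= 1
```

Let's trace through this code step by step.

Initialize: arr = [1, 5, 7, 8, 10, 13, 14, 19]
Initialize: left = 0
Initialize: r = 7
Initialize: hits = 0
Entering loop: while left < r:
After iteration 1: left = 0, r = 6, hits = 1
After iteration 2: left = 1, r = 6, hits = 2
After iteration 3: left = 2, r = 6, hits = 3
After iteration 4: left = 2, r = 5, hits = 4
After iteration 5: left = 2, r = 4, hits = 5
After iteration 6: left = 3, r = 4, hits = 6
After iteration 7: left = 4, r = 4, hits = 7
Loop ends.

Final answer: 7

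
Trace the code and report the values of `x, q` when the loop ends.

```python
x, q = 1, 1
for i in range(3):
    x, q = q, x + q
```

Let's trace through this code step by step.

Initialize: x = 1
Initialize: q = 1
Entering loop: for i in range(3):
After iteration 1: i = 0, x = 1, q = 2
After iteration 2: i = 1, x = 2, q = 3
After iteration 3: i = 2, x = 3, q = 5
Loop ends.

Final answer: 3, 5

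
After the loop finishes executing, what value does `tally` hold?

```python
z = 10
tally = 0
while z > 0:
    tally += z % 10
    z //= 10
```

Let's trace through this code step by step.

Initialize: z = 10
Initialize: tally = 0
Entering loop: while z > 0:
After iteration 1: z = 1, tally = 0
After iteration 2: z = 0, tally = 1
Loop ends.

Final answer: 1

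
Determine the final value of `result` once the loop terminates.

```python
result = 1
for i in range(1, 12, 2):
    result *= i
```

Let's trace through this code step by step.

Initialize: result = 1
Entering loop: for i in range(1, 12, 2):
After iteration 1: i = 1, result = 1
After iteration 2: i = 3, result = 3
After iteration 3: i = 5, result = 15
After iteration 4: i = 7, result = 105
After iteration 5: i = 9, result = 945
After iteration 6: i = 11, result = 10395
Loop ends.

Final answer: 10395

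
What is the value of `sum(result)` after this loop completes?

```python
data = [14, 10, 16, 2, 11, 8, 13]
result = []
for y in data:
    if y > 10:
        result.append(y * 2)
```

Let's trace through this code step by step.

Initialize: data = [14, 10, 16, 2, 11, 8, 13]
Initialize: result = []
Entering loop: for y in data:
After iteration 1: y = 14, result = [28]
After iteration 2: y = 10, result = [28]
After iteration 3: y = 16, result = [28, 32]
After iteration 4: y = 2, result = [28, 32]
After iteration 5: y = 11, result = [28, 32, 22]
After iteration 6: y = 8, result = [28, 32, 22]
After iteration 7: y = 13, result = [28, 32, 22, 26]
Loop ends.
sum(result) = 108

Final answer: 108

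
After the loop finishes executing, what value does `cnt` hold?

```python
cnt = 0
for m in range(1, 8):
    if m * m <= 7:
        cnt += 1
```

Let's trace through this code step by step.

Initialize: cnt = 0
Entering loop: for m in range(1, 8):
After iteration 1: m = 1, cnt = 1
After iteration 2: m = 2, cnt = 2
After iteration 3: m = 3, cnt = 2
After iteration 4: m = 4, cnt = 2
After iteration 5: m = 5, cnt = 2
After iteration 6: m = 6, cnt = 2
After iteration 7: m = 7, cnt = 2
Loop ends.

Final answer: 2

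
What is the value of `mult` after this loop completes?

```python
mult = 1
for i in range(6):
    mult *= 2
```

Let's trace through this code step by step.

Initialize: mult = 1
Entering loop: for i in range(6):
After iteration 1: i = 0, mult = 2
After iteration 2: i = 1, mult = 4
After iteration 3: i = 2, mult = 8
After iteration 4: i = 3, mult = 16
After iteration 5: i = 4, mult = 32
After iteration 6: i = 5, mult = 64
Loop ends.

Final answer: 64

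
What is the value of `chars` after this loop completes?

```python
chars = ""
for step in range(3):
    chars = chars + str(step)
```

Let's trace through this code step by step.

Initialize: chars = ''
Entering loop: for step in range(3):
After iteration 1: step = 0, chars = '0'
After iteration 2: step = 1, chars = '01'
After iteration 3: step = 2, chars = '012'
Loop ends.

Final answer: '012'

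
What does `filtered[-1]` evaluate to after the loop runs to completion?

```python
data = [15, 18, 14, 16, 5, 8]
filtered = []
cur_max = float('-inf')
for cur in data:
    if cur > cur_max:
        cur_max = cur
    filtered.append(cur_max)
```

Let's trace through this code step by step.

Initialize: data = [15, 18, 14, 16, 5, 8]
Initialize: filtered = []
Initialize: cur_max = -inf
Entering loop: for cur in data:
After iteration 1: cur = 15, filtered = [15], cur_max = 15
After iteration 2: cur = 18, filtered = [15, 18], cur_max = 18
After iteration 3: cur = 14, filtered = [15, 18, 18], cur_max = 18
After iteration 4: cur = 16, filtered = [15, 18, 18, 18], cur_max = 18
After iteration 5: cur = 5, filtered = [15, 18, 18, 18, 18], cur_max = 18
After iteration 6: cur = 8, filtered = [15, 18, 18, 18, 18, 18], cur_max = 18
Loop ends.
filtered[-1] = 18

Final answer: 18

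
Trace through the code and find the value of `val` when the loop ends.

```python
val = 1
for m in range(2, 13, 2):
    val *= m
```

Let's trace through this code step by step.

Initialize: val = 1
Entering loop: for m in range(2, 13, 2):
After iteration 1: m = 2, val = 2
After iteration 2: m = 4, val = 8
After iteration 3: m = 6, val = 48
After iteration 4: m = 8, val = 384
After iteration 5: m = 10, val = 3840
After iteration 6: m = 12, val = 46080
Loop ends.

Final answer: 46080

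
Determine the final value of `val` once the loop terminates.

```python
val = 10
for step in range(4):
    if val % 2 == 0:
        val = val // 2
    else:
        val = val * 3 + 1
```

Let's trace through this code step by step.

Initialize: val = 10
Entering loop: for step in range(4):
After iteration 1: step = 0, val = 5
After iteration 2: step = 1, val = 16
After iteration 3: step = 2, val = 8
After iteration 4: step = 3, val = 4
Loop ends.

Final answer: 4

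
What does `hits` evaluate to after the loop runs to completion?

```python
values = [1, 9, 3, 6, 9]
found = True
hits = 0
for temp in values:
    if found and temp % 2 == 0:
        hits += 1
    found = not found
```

Let's trace through this code step by step.

Initialize: values = [1, 9, 3, 6, 9]
Initialize: found = True
Initialize: hits = 0
Entering loop: for temp in values:
After iteration 1: temp = 1, found = False, hits = 0
After iteration 2: temp = 9, found = True, hits = 0
After iteration 3: temp = 3, found = False, hits = 0
After iteration 4: temp = 6, found = True, hits = 0
After iteration 5: temp = 9, found = False, hits = 0
Loop ends.

Final answer: 0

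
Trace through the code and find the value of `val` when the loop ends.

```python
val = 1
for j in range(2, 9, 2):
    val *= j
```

Let's trace through this code step by step.

Initialize: val = 1
Entering loop: for j in range(2, 9, 2):
After iteration 1: j = 2, val = 2
After iteration 2: j = 4, val = 8
After iteration 3: j = 6, val = 48
After iteration 4: j = 8, val = 384
Loop ends.

Final answer: 384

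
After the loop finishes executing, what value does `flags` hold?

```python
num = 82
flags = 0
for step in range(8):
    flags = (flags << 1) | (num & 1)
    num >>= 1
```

Let's trace through this code step by step.

Initialize: num = 82
Initialize: flags = 0
Entering loop: for step in range(8):
After iteration 1: step = 0, num = 41, flags = 0
After iteration 2: step = 1, num = 20, flags = 1
After iteration 3: step = 2, num = 10, flags = 2
After iteration 4: step = 3, num = 5, flags = 4
After iteration 5: step = 4, num = 2, flags = 9
After iteration 6: step = 5, num = 1, flags = 18
After iteration 7: step = 6, num = 0, flags = 37
After iteration 8: step = 7, num = 0, flags = 74
Loop ends.

Final answer: 74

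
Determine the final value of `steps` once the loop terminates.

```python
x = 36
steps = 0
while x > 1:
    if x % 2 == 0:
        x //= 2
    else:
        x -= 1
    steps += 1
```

Let's trace through this code step by step.

Initialize: x = 36
Initialize: steps = 0
Entering loop: while x > 1:
After iteration 1: x = 18, steps = 1
After iteration 2: x = 9, steps = 2
After iteration 3: x = 8, steps = 3
After iteration 4: x = 4, steps = 4
After iteration 5: x = 2, steps = 5
After iteration 6: x = 1, steps = 6
Loop ends.

Final answer: 6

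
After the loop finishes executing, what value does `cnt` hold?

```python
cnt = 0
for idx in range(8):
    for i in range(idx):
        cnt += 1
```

Let's trace through this code step by step.

Initialize: cnt = 0
Entering loop: for idx in range(8):
After iteration 1: idx = 0, cnt = 0
After iteration 2: idx = 1, cnt = 1, i = 0
After iteration 3: idx = 2, cnt = 3, i = 1
After iteration 4: idx = 3, cnt = 6, i = 2
After iteration 5: idx = 4, cnt = 10, i = 3
After iteration 6: idx = 5, cnt = 15, i = 4
After iteration 7: idx = 6, cnt = 21, i = 5
After iteration 8: idx = 7, cnt = 28, i = 6
Loop ends.

Final answer: 28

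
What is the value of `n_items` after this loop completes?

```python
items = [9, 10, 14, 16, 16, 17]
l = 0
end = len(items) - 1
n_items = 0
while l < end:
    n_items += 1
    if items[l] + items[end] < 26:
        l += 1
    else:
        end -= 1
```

Let's trace through this code step by step.

Initialize: items = [9, 10, 14, 16, 16, 17]
Initialize: l = 0
Initialize: end = 5
Initialize: n_items = 0
Entering loop: while l < end:
After iteration 1: l = 0, end = 4, n_items = 1
After iteration 2: l = 1, end = 4, n_items = 2
After iteration 3: l = 1, end = 3, n_items = 3
After iteration 4: l = 1, end = 2, n_items = 4
After iteration 5: l = 2, end = 2, n_items = 5
Loop ends.

Final answer: 5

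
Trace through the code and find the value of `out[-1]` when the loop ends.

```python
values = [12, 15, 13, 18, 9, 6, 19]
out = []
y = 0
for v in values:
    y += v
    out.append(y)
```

Let's trace through this code step by step.

Initialize: values = [12, 15, 13, 18, 9, 6, 19]
Initialize: out = []
Initialize: y = 0
Entering loop: for v in values:
After iteration 1: v = 12, out = [12], y = 12
After iteration 2: v = 15, out = [12, 27], y = 27
After iteration 3: v = 13, out = [12, 27, 40], y = 40
After iteration 4: v = 18, out = [12, 27, 40, 58], y = 58
After iteration 5: v = 9, out = [12, 27, 40, 58, 67], y = 67
After iteration 6: v = 6, out = [12, 27, 40, 58, 67, 73], y = 73
After iteration 7: v = 19, out = [12, 27, 40, 58, 67, 73, 92], y = 92
Loop ends.
out[-1] = 92

Final answer: 92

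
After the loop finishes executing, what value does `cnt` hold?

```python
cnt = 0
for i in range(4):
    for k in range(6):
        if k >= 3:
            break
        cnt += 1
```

Let's trace through this code step by step.

Initialize: cnt = 0
Entering loop: for i in range(4):
After iteration 1: i = 0, cnt = 3
After iteration 2: i = 1, cnt = 6
After iteration 3: i = 2, cnt = 9
After iteration 4: i = 3, cnt = 12
Loop ends.

Final answer: 12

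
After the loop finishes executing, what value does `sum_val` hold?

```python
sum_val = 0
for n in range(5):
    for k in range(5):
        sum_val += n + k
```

Let's trace through this code step by step.

Initialize: sum_val = 0
Entering loop: for n in range(5):
After iteration 1: n = 0, sum_val = 10
After iteration 2: n = 1, sum_val = 25
After iteration 3: n = 2, sum_val = 45
After iteration 4: n = 3, sum_val = 70
After iteration 5: n = 4, sum_val = 100
Loop ends.

Final answer: 100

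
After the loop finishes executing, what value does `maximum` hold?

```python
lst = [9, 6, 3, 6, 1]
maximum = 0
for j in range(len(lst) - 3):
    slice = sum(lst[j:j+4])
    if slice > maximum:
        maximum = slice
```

Let's trace through this code step by step.

Initialize: lst = [9, 6, 3, 6, 1]
Initialize: maximum = 0
Entering loop: for j in range(len(lst) - 3):
After iteration 1: j = 0, maximum = 24, slice = 24
After iteration 2: j = 1, maximum = 24, slice = 16
Loop ends.

Final answer: 24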